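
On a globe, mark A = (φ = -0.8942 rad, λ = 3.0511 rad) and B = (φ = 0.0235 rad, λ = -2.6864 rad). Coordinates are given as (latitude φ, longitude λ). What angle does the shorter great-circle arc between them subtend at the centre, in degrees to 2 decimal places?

58.89°

In radians: φ₁ = -0.8942, φ₂ = 0.0235, Δλ = 31.265° = 0.5457 rad.
Haversine: a = sin²(Δφ/2) + cos φ₁ cos φ₂ sin²(Δλ/2) = 0.1962 + (0.6261)(0.9997)(0.0726) = 0.24163.
Central angle c = 2·arcsin(√a) = 1.02776 rad.
So the angular separation is 58.89°.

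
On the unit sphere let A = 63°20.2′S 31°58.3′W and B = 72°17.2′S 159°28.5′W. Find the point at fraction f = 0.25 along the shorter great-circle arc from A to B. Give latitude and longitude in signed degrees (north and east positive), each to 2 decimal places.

-72.18°, -44.27°

Central angle δ = 0.6948 rad. Interpolating on the sphere with fraction f = 0.25:
P = [sin((1−f)δ)·A + sin(fδ)·B] / sin δ = 0.7776·A + 0.2699·B in Cartesian coordinates,
giving P = (0.2191, -0.2136, -0.9520), i.e. latitude -72.18°, longitude -44.27°.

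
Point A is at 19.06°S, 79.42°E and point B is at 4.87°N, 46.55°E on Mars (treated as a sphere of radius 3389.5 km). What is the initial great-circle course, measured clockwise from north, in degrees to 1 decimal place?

With φ₁ = -0.3327, φ₂ = 0.0850, Δλ = -0.5737 rad, the forward-azimuth formula gives
θ = atan2( sin Δλ cos φ₂ , cos φ₁ sin φ₂ − sin φ₁ cos φ₂ cos Δλ ) = atan2(-0.5408, 0.3535) = -56.83°.
Adding 360° brings this into [0°, 360°): 303.2°.

303.2°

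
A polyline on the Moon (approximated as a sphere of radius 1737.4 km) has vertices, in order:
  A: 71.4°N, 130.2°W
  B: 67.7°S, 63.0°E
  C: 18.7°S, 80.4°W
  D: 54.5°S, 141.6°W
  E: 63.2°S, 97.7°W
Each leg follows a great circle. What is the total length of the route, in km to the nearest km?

Leg A→B: central angle 3.0388 rad, distance 5279.5 km.
Leg B→C: central angle 1.5627 rad, distance 2715.1 km.
Leg C→D: central angle 1.0169 rad, distance 1766.8 km.
Leg D→E: central angle 0.4145 rad, distance 720.1 km.
Total: 5279.5 + 2715.1 + 1766.8 + 720.1 ≈ 10481 km.

10481 km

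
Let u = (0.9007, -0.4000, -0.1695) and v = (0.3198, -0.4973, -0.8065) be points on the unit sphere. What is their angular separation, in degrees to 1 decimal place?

51.4°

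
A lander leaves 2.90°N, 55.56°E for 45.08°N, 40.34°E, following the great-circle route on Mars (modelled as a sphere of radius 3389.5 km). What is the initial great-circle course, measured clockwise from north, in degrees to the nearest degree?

Δλ = -15.220° = -0.2656 rad.
y = sin Δλ · cos φ₂ = (-0.2625)(0.7061) = -0.1854
x = cos φ₁ sin φ₂ − sin φ₁ cos φ₂ cos Δλ = (0.9987)(0.7081) − (0.0506)(0.7061)(0.9649) = 0.6727
θ = atan2(y, x) = -15.41°; adding 360° gives 345°.

345°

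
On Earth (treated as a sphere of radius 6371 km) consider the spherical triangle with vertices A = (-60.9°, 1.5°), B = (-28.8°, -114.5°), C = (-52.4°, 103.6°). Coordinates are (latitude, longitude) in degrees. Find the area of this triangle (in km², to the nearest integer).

Side lengths (central angles): a = 1.6099, b = 0.8891, c = 1.3345 rad; semiperimeter s = 1.9167.
By l'Huilier's theorem, tan(E/4) = √[tan(s/2) tan((s−a)/2) tan((s−b)/2) tan((s−c)/2)], giving spherical excess E = 0.7624 rad.
Area = E·R² = 0.7624 × (6371)² ≈ 30945874 km².

30945874 km²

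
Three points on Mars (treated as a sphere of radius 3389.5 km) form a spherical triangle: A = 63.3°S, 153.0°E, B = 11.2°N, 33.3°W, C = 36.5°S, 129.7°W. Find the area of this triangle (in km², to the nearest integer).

Side lengths (central angles): a = 1.7757, b = 0.9137, c = 2.2289 rad; semiperimeter s = 2.4591.
By l'Huilier's theorem, tan(E/4) = √[tan(s/2) tan((s−a)/2) tan((s−b)/2) tan((s−c)/2)], giving spherical excess E = 1.2967 rad.
Area = E·R² = 1.2967 × (3389.5)² ≈ 14897526 km².

14897526 km²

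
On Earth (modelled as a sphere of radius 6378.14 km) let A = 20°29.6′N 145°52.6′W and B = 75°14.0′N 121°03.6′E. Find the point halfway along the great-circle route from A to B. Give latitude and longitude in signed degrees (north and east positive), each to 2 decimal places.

53.98°, -161.29°

The central angle between A and B is δ = 1.2390 rad.
With f = 0.5, the slerp weights are sin((1−f)δ)/sin δ = 0.6141 and sin(fδ)/sin δ = 0.6141.
Weighted sum of the unit vectors: (0.6141)·(-0.7754,-0.5255,0.3501) + (0.6141)·(-0.1315,0.2183,0.9670) = (-0.5570, -0.1886, 0.8088).
Converting back: φ = atan2(z, √(x²+y²)) = 53.98°, λ = atan2(y, x) = -161.29°.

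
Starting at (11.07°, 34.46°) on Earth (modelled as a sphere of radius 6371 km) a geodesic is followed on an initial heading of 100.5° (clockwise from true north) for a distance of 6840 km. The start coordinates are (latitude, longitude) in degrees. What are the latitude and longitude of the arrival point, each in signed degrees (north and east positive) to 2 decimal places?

Angular distance δ = d/R = 6840/6371 = 1.07361 rad; initial bearing θ = 1.7541 rad.
sin φ₂ = sin φ₁ cos δ + cos φ₁ sin δ cos θ = (0.1920)(0.4770) + (0.9814)(0.8789)(-0.1822) = -0.0656, so φ₂ = -3.76°.
Δλ = atan2(sin θ sin δ cos φ₁, cos δ − sin φ₁ sin φ₂) = atan2(0.8481, 0.4895) = 60.006°.
λ₂ = 34.460° + 60.006° = 94.47°.

-3.76°, 94.47°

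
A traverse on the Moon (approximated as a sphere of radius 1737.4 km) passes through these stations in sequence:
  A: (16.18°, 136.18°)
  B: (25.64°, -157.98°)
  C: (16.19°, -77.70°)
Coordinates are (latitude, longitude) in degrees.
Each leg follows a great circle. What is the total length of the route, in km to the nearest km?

4129 km

Leg A→B: central angle 1.0759 rad, distance 1869.3 km.
Leg B→C: central angle 1.3007 rad, distance 2259.8 km.
Total: 1869.3 + 2259.8 ≈ 4129 km.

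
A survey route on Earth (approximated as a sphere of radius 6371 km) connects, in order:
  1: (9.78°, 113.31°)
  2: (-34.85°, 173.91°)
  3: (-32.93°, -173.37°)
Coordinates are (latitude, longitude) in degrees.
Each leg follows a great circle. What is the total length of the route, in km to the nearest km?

9259 km

Leg 1→2: central angle 1.2662 rad, distance 8066.7 km.
Leg 2→3: central angle 0.1872 rad, distance 1192.5 km.
Total: 8066.7 + 1192.5 ≈ 9259 km.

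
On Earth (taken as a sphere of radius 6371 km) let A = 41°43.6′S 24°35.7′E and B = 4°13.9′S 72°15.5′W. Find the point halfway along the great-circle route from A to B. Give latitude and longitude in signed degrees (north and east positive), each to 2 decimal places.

The central angle between A and B is δ = 1.6105 rad.
With f = 0.5, the slerp weights are sin((1−f)δ)/sin δ = 0.7216 and sin(fδ)/sin δ = 0.7216.
Weighted sum of the unit vectors: (0.7216)·(0.6786,0.3106,-0.6656) + (0.7216)·(0.3039,-0.9498,-0.0738) = (0.7090, -0.4612, -0.5335).
Converting back: φ = atan2(z, √(x²+y²)) = -32.24°, λ = atan2(y, x) = -33.05°.

-32.24°, -33.05°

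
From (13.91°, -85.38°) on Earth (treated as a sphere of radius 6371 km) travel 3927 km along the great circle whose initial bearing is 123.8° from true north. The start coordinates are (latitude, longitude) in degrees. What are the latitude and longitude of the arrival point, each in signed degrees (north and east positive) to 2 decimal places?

Angular distance δ = d/R = 3927/6371 = 0.61639 rad; initial bearing θ = 2.1607 rad.
sin φ₂ = sin φ₁ cos δ + cos φ₁ sin δ cos θ = (0.2404)(0.8160) + (0.9707)(0.5781)(-0.5563) = -0.1160, so φ₂ = -6.66°.
Δλ = atan2(sin θ sin δ cos φ₁, cos δ − sin φ₁ sin φ₂) = atan2(0.4663, 0.8439) = 28.924°.
λ₂ = -85.380° + 28.924° = -56.46°.

-6.66°, -56.46°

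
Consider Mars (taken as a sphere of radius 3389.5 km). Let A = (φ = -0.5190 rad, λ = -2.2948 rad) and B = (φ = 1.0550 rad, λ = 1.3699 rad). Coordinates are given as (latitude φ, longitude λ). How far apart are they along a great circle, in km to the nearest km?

Let φ₁ = -0.5190 rad, φ₂ = 1.0550 rad, and Δλ = -2.6185 rad.
Haversine: a = sin²(Δφ/2) + cos φ₁ cos φ₂ sin²(Δλ/2) = 0.5016 + (0.8683)(0.4932)(0.9331) = 0.90124.
Central angle c = 2·arcsin(√a) = 2.50225 rad.
Distance = R·c = 3389.5 × 2.5022 ≈ 8481 km.

8481 km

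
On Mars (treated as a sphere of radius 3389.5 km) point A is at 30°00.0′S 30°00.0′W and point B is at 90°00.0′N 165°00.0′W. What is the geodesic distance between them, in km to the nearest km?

Let φ₁ = -0.5236 rad, φ₂ = 1.5708 rad, and Δλ = -2.3562 rad.
cos c = sin φ₁ sin φ₂ + cos φ₁ cos φ₂ cos Δλ = (-0.5000)(1.0000) + (0.8660)(0.0000)(-0.7071) = -0.50000,
so c = arccos(-0.50000) = 2.09440 rad.
Distance = R·c = 3389.5 × 2.0944 ≈ 7099 km.

7099 km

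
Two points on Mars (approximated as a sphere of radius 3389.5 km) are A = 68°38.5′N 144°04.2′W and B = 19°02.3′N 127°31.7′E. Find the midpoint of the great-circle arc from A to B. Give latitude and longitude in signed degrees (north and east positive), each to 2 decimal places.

The central angle between A and B is δ = 1.2520 rad.
With f = 0.5, the slerp weights are sin((1−f)δ)/sin δ = 0.6170 and sin(fδ)/sin δ = 0.6170.
Weighted sum of the unit vectors: (0.6170)·(-0.2949,-0.2137,0.9313) + (0.6170)·(-0.5758,0.7497,0.3262) = (-0.5372, 0.3307, 0.7759).
Converting back: φ = atan2(z, √(x²+y²)) = 50.89°, λ = atan2(y, x) = 148.39°.

50.89°, 148.39°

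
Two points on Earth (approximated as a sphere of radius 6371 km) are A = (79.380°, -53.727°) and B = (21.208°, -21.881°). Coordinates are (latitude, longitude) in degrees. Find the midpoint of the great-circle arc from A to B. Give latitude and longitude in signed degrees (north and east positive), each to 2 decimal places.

50.89°, -26.98°

Central angle δ = 1.0455 rad. Interpolating on the sphere with fraction f = 0.5:
P = [sin((1−f)δ)·A + sin(fδ)·B] / sin δ = 0.5771·A + 0.5771·B in Cartesian coordinates,
giving P = (0.5621, -0.2862, 0.7759), i.e. latitude 50.89°, longitude -26.98°.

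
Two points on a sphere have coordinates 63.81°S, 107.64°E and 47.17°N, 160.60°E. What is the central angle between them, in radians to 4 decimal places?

Let φ₁ = -1.1137 rad, φ₂ = 0.8233 rad, and Δλ = 0.9243 rad.
cos c = sin φ₁ sin φ₂ + cos φ₁ cos φ₂ cos Δλ = (-0.8973)(0.7334) + (0.4413)(0.6798)(0.6024) = -0.47735,
so c = arccos(-0.47735) = 2.06843 rad.
So the angular separation is 2.0684 rad.

2.0684 rad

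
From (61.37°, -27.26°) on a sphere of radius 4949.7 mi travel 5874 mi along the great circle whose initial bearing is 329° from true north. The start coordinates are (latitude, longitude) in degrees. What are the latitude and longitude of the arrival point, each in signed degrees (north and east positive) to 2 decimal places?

45.21°, -164.59°

Angular distance δ = d/R = 5874/4949.7 = 1.18674 rad; initial bearing θ = 5.7421 rad.
sin φ₂ = sin φ₁ cos δ + cos φ₁ sin δ cos θ = (0.8777)(0.3747) + (0.4792)(0.9272)(0.8572) = 0.7097, so φ₂ = 45.21°.
Δλ = atan2(sin θ sin δ cos φ₁, cos δ − sin φ₁ sin φ₂) = atan2(-0.2288, -0.2482) = -137.330°.
λ₂ = -27.260° − 137.330° = -164.59°.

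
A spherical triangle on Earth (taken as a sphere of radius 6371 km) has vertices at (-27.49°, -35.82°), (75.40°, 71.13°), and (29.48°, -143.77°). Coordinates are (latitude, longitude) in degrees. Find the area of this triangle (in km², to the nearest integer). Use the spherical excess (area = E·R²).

95167000 km²

Side lengths (central angles): a = 1.2700, b = 2.0546, c = 2.1082 rad; semiperimeter s = 2.7164.
By l'Huilier's theorem, tan(E/4) = √[tan(s/2) tan((s−a)/2) tan((s−b)/2) tan((s−c)/2)], giving spherical excess E = 2.3446 rad.
Area = E·R² = 2.3446 × (6371)² ≈ 95167000 km².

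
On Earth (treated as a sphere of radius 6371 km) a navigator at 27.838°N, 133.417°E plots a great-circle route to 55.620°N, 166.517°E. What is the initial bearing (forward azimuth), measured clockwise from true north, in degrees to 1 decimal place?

With φ₁ = 0.4859, φ₂ = 0.9708, Δλ = 0.5777 rad, the forward-azimuth formula gives
θ = atan2( sin Δλ cos φ₂ , cos φ₁ sin φ₂ − sin φ₁ cos φ₂ cos Δλ ) = atan2(0.3084, 0.5089) = 31.21°.
So the initial bearing is 31.2°.

31.2°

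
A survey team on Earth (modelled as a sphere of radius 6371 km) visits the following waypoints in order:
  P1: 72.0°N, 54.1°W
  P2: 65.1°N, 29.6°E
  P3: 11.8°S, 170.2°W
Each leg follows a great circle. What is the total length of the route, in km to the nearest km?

17091 km

Leg P1→P2: central angle 0.5014 rad, distance 3194.2 km.
Leg P2→P3: central angle 2.1813 rad, distance 13896.9 km.
Total: 3194.2 + 13896.9 ≈ 17091 km.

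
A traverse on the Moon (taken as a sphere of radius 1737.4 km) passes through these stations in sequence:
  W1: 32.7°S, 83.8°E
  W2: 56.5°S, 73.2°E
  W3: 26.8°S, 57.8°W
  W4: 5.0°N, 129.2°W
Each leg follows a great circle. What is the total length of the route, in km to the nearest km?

Leg W1→W2: central angle 0.4346 rad, distance 755.1 km.
Leg W2→W3: central angle 1.5180 rad, distance 2637.4 km.
Leg W3→W4: central angle 1.3240 rad, distance 2300.3 km.
Total: 755.1 + 2637.4 + 2300.3 ≈ 5693 km.

5693 km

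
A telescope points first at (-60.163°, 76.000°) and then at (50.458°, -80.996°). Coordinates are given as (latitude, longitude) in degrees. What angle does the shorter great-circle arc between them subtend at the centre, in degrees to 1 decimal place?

163.8°

In radians: φ₁ = -1.0500, φ₂ = 0.8807, Δλ = -156.996° = -2.7401 rad.
cos c = sin φ₁ sin φ₂ + cos φ₁ cos φ₂ cos Δλ = (-0.8674)(0.7712) + (0.4975)(0.6366)(-0.9205) = -0.96050,
so c = arccos(-0.96050) = 2.85959 rad.
So the angular separation is 163.8°.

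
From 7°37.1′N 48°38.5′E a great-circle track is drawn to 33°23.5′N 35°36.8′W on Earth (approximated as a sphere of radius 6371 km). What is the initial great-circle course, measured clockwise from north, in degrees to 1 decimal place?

302.8°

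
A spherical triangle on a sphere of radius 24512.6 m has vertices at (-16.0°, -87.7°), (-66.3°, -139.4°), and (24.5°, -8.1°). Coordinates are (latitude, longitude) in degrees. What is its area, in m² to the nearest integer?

685210495 m²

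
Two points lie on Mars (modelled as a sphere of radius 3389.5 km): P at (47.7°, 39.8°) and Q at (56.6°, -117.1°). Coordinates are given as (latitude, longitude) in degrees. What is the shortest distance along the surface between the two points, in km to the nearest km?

4374 km

With latitudes φ₁ = 47.700°, φ₂ = 56.600° and longitude difference Δλ = -156.900°:
cos c = sin φ₁ sin φ₂ + cos φ₁ cos φ₂ cos Δλ = (0.7396)(0.8348) + (0.6730)(0.5505)(-0.9198) = 0.27670,
so c = arccos(0.27670) = 1.29043 rad.
Distance = R·c = 3389.5 × 1.2904 ≈ 4374 km.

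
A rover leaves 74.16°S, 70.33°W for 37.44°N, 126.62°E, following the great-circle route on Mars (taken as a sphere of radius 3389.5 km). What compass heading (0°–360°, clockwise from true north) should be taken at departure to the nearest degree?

Δλ = -163.050° = -2.8458 rad.
y = sin Δλ · cos φ₂ = (-0.2915)(0.7940) = -0.2315
x = cos φ₁ sin φ₂ − sin φ₁ cos φ₂ cos Δλ = (0.2730)(0.6079) − (-0.9620)(0.7940)(-0.9566) = -0.5647
θ = atan2(y, x) = -157.71°; adding 360° gives 202°.

202°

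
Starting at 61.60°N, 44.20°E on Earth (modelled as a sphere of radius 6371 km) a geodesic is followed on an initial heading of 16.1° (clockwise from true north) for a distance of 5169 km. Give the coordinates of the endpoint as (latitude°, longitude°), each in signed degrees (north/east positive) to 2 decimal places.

69.56°, -170.97°

Angular distance δ = d/R = 5169/6371 = 0.81133 rad; initial bearing θ = 0.2810 rad.
sin φ₂ = sin φ₁ cos δ + cos φ₁ sin δ cos θ = (0.8796)(0.6885) + (0.4756)(0.7252)(0.9608) = 0.9371, so φ₂ = 69.56°.
Δλ = atan2(sin θ sin δ cos φ₁, cos δ − sin φ₁ sin φ₂) = atan2(0.0957, -0.1358) = 144.831°.
λ₂ = 44.200° + 144.831° = 189.03° → -170.97° after wrapping to (−180°, 180°].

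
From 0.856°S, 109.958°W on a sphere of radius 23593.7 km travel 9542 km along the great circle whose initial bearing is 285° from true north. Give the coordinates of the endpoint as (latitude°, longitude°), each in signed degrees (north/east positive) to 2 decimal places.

5.05°, -132.39°

Angular distance δ = d/R = 9542/23593.7 = 0.40443 rad; initial bearing θ = 4.9742 rad.
sin φ₂ = sin φ₁ cos δ + cos φ₁ sin δ cos θ = (-0.0149)(0.9193) + (0.9999)(0.3935)(0.2588) = 0.0881, so φ₂ = 5.05°.
Δλ = atan2(sin θ sin δ cos φ₁, cos δ − sin φ₁ sin φ₂) = atan2(-0.3800, 0.9206) = -22.431°.
λ₂ = -109.958° − 22.431° = -132.39°.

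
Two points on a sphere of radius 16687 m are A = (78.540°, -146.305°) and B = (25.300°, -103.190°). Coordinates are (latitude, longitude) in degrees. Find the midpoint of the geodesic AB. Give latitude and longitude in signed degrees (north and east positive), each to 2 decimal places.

53.07°, -110.57°

Central angle δ = 0.9885 rad. Interpolating on the sphere with fraction f = 0.5:
P = [sin((1−f)δ)·A + sin(fδ)·B] / sin δ = 0.5680·A + 0.5680·B in Cartesian coordinates,
giving P = (-0.2111, -0.5625, 0.7994), i.e. latitude 53.07°, longitude -110.57°.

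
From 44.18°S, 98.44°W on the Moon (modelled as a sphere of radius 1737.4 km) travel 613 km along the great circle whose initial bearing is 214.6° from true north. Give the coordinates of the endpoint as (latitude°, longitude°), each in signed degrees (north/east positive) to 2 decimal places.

Angular distance δ = d/R = 613/1737.4 = 0.35283 rad; initial bearing θ = 3.7455 rad.
sin φ₂ = sin φ₁ cos δ + cos φ₁ sin δ cos θ = (-0.6969)(0.9384) + (0.7172)(0.3456)(-0.8231) = -0.8580, so φ₂ = -59.09°.
Δλ = atan2(sin θ sin δ cos φ₁, cos δ − sin φ₁ sin φ₂) = atan2(-0.1407, 0.3405) = -22.456°.
λ₂ = -98.440° − 22.456° = -120.90°.

-59.09°, -120.90°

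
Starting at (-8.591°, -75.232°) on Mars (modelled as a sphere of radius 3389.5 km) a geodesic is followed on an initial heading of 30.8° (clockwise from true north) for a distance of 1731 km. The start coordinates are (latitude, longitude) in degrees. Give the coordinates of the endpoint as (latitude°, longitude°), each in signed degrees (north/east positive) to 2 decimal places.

16.55°, -60.10°

Angular distance δ = d/R = 1731/3389.5 = 0.51069 rad; initial bearing θ = 0.5376 rad.
sin φ₂ = sin φ₁ cos δ + cos φ₁ sin δ cos θ = (-0.1494)(0.8724) + (0.9888)(0.4888)(0.8590) = 0.2848, so φ₂ = 16.55°.
Δλ = atan2(sin θ sin δ cos φ₁, cos δ − sin φ₁ sin φ₂) = atan2(0.2475, 0.9150) = 15.135°.
λ₂ = -75.232° + 15.135° = -60.10°.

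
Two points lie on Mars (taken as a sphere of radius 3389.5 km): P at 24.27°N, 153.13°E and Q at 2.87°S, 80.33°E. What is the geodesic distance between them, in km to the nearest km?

4472 km

Let φ₁ = 0.4236 rad, φ₂ = -0.0501 rad, and Δλ = -1.2706 rad.
cos c = sin φ₁ sin φ₂ + cos φ₁ cos φ₂ cos Δλ = (0.4110)(-0.0501) + (0.9116)(0.9987)(0.2957) = 0.24865,
so c = arccos(0.24865) = 1.31951 rad.
Distance = R·c = 3389.5 × 1.3195 ≈ 4472 km.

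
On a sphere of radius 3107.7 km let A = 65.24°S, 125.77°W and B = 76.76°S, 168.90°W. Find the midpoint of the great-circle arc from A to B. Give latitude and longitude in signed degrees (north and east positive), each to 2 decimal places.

Central angle δ = 0.3047 rad. Interpolating on the sphere with fraction f = 0.5:
P = [sin((1−f)δ)·A + sin(fδ)·B] / sin δ = 0.5059·A + 0.5059·B in Cartesian coordinates,
giving P = (-0.2375, -0.1942, -0.9518), i.e. latitude -72.13°, longitude -140.73°.

-72.13°, -140.73°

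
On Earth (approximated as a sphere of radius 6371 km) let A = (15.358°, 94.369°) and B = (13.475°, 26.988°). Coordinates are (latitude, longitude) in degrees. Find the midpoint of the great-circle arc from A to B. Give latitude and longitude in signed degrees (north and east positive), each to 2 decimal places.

17.17°, 60.52°

The central angle between A and B is δ = 1.1347 rad.
With f = 0.5, the slerp weights are sin((1−f)δ)/sin δ = 0.5929 and sin(fδ)/sin δ = 0.5929.
Weighted sum of the unit vectors: (0.5929)·(-0.0735,0.9615,0.2648) + (0.5929)·(0.8666,0.4413,0.2330) = (0.4702, 0.8317, 0.2952).
Converting back: φ = atan2(z, √(x²+y²)) = 17.17°, λ = atan2(y, x) = 60.52°.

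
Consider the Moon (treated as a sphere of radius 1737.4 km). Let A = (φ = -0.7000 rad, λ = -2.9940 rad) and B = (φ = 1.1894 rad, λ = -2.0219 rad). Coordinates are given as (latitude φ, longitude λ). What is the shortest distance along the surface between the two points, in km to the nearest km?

3516 km

In radians: φ₁ = -0.7000, φ₂ = 1.1894, Δλ = 55.697° = 0.9721 rad.
cos c = sin φ₁ sin φ₂ + cos φ₁ cos φ₂ cos Δλ = (-0.6442)(0.9281) + (0.7648)(0.3722)(0.5636) = -0.43749,
so c = arccos(-0.43749) = 2.02360 rad.
Distance = R·c = 1737.4 × 2.0236 ≈ 3516 km.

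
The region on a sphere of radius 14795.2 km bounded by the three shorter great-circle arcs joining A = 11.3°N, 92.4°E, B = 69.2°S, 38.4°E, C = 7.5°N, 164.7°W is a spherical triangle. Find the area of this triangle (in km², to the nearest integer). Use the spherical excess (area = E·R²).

506789958 km²

Side lengths (central angles): a = 2.0329, b = 1.7635, c = 1.5493 rad; semiperimeter s = 2.6728.
By l'Huilier's theorem, tan(E/4) = √[tan(s/2) tan((s−a)/2) tan((s−b)/2) tan((s−c)/2)], giving spherical excess E = 2.3152 rad.
Area = E·R² = 2.3152 × (14795.2)² ≈ 506789958 km².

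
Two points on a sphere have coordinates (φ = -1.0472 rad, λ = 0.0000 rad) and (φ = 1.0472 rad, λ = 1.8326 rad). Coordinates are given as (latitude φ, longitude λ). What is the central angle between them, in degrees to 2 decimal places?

In radians: φ₁ = -1.0472, φ₂ = 1.0472, Δλ = 105.000° = 1.8326 rad.
Haversine: a = sin²(Δφ/2) + cos φ₁ cos φ₂ sin²(Δλ/2) = 0.7500 + (0.5000)(0.5000)(0.6294) = 0.90735.
Central angle c = 2·arcsin(√a) = 2.52302 rad.
So the angular separation is 144.56°.

144.56°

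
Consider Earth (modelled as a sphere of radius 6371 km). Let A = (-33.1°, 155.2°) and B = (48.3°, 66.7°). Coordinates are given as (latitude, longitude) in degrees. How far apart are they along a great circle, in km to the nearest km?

12582 km

With latitudes φ₁ = -33.100°, φ₂ = 48.300° and longitude difference Δλ = -88.500°:
cos c = sin φ₁ sin φ₂ + cos φ₁ cos φ₂ cos Δλ = (-0.5461)(0.7466) + (0.8377)(0.6652)(0.0262) = -0.39315,
so c = arccos(-0.39315) = 1.97485 rad.
Distance = R·c = 6371 × 1.9749 ≈ 12582 km.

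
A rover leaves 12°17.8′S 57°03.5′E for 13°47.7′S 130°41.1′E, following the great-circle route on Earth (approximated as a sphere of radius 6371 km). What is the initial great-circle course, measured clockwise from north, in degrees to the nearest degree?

With φ₁ = -0.2146, φ₂ = -0.2408, Δλ = 1.2850 rad, the forward-azimuth formula gives
θ = atan2( sin Δλ cos φ₂ , cos φ₁ sin φ₂ − sin φ₁ cos φ₂ cos Δλ ) = atan2(0.9318, -0.1747) = 100.62°.
So the initial bearing is 101°.

101°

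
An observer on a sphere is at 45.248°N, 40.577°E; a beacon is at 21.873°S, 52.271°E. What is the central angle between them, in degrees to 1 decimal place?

Let φ₁ = 0.7897 rad, φ₂ = -0.3818 rad, and Δλ = 0.2041 rad.
cos c = sin φ₁ sin φ₂ + cos φ₁ cos φ₂ cos Δλ = (0.7102)(-0.3726) + (0.7040)(0.9280)(0.9792) = 0.37523,
so c = arccos(0.37523) = 1.18616 rad.
So the angular separation is 68.0°.

68.0°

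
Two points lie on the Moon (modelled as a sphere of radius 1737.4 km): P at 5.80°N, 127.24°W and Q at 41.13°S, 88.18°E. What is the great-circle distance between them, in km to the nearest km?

4022 km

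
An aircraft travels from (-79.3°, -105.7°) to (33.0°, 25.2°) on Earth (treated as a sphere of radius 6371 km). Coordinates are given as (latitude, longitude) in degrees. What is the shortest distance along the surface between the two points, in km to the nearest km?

14408 km

With latitudes φ₁ = -79.300°, φ₂ = 33.000° and longitude difference Δλ = 130.900°:
Haversine: a = sin²(Δφ/2) + cos φ₁ cos φ₂ sin²(Δλ/2) = 0.6897 + (0.1857)(0.8387)(0.8274) = 0.81856.
Central angle c = 2·arcsin(√a) = 2.26155 rad.
Distance = R·c = 6371 × 2.2616 ≈ 14408 km.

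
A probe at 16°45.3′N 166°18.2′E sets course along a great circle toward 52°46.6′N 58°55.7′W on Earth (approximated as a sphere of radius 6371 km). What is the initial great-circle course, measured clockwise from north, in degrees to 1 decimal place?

With φ₁ = 0.2924, φ₂ = 0.9211, Δλ = 2.3522 rad, the forward-azimuth formula gives
θ = atan2( sin Δλ cos φ₂ , cos φ₁ sin φ₂ − sin φ₁ cos φ₂ cos Δλ ) = atan2(0.4295, 0.8853) = 25.88°.
So the initial bearing is 25.9°.

25.9°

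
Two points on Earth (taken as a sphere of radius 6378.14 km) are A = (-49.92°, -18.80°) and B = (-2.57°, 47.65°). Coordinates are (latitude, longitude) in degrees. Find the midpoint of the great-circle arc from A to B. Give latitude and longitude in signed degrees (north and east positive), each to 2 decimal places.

Central angle δ = 1.2752 rad. Interpolating on the sphere with fraction f = 0.5:
P = [sin((1−f)δ)·A + sin(fδ)·B] / sin δ = 0.6223·A + 0.6223·B in Cartesian coordinates,
giving P = (0.7980, 0.3303, -0.5040), i.e. latitude -30.27°, longitude 22.48°.

-30.27°, 22.48°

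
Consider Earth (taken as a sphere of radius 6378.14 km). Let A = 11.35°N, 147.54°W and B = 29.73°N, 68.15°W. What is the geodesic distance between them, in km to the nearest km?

Let φ₁ = 0.1981 rad, φ₂ = 0.5189 rad, and Δλ = 1.3856 rad.
cos c = sin φ₁ sin φ₂ + cos φ₁ cos φ₂ cos Δλ = (0.1968)(0.4959) + (0.9804)(0.8684)(0.1841) = 0.25436,
so c = arccos(0.25436) = 1.31361 rad.
Distance = R·c = 6378.14 × 1.3136 ≈ 8378 km.

8378 km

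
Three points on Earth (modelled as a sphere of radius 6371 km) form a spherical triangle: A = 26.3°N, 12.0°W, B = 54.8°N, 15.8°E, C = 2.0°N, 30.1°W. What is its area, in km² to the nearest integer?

1369420 km²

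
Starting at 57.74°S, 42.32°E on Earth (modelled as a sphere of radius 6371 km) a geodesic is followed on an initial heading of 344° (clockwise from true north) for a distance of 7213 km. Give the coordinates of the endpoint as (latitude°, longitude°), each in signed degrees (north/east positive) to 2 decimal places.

Angular distance δ = d/R = 7213/6371 = 1.13216 rad; initial bearing θ = 6.0039 rad.
sin φ₂ = sin φ₁ cos δ + cos φ₁ sin δ cos θ = (-0.8456)(0.4247) + (0.5338)(0.9053)(0.9613) = 0.1054, so φ₂ = 6.05°.
Δλ = atan2(sin θ sin δ cos φ₁, cos δ − sin φ₁ sin φ₂) = atan2(-0.1332, 0.5138) = -14.533°.
λ₂ = 42.320° − 14.533° = 27.79°.

6.05°, 27.79°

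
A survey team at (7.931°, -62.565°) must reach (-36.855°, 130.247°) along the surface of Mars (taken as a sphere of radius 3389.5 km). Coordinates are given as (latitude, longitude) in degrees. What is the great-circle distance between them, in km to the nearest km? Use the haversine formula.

8804 km

With latitudes φ₁ = 7.931°, φ₂ = -36.855° and longitude difference Δλ = -167.188°:
Haversine: a = sin²(Δφ/2) + cos φ₁ cos φ₂ sin²(Δλ/2) = 0.1451 + (0.9904)(0.8002)(0.9876) = 0.92777.
Central angle c = 2·arcsin(√a) = 2.59737 rad.
Distance = R·c = 3389.5 × 2.5974 ≈ 8804 km.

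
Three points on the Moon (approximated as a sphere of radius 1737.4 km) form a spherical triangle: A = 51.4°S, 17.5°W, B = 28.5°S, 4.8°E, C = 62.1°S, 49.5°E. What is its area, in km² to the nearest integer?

Side lengths (central angles): a = 0.7756, b = 0.6355, c = 0.4946 rad; semiperimeter s = 0.9529.
By l'Huilier's theorem, tan(E/4) = √[tan(s/2) tan((s−a)/2) tan((s−b)/2) tan((s−c)/2)], giving spherical excess E = 0.1654 rad.
Area = E·R² = 0.1654 × (1737.4)² ≈ 499206 km².

499206 km²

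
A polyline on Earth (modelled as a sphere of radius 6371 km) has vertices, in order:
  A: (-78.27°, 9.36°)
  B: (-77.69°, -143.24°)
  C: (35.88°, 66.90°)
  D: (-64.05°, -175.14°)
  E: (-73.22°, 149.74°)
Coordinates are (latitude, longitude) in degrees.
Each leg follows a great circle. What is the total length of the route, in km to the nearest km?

Leg A→B: central angle 0.4075 rad, distance 2596.0 km.
Leg B→C: central angle 2.3775 rad, distance 15147.0 km.
Leg C→D: central angle 2.3368 rad, distance 14887.5 km.
Leg D→E: central angle 0.2683 rad, distance 1709.4 km.
Total: 2596.0 + 15147.0 + 14887.5 + 1709.4 ≈ 34340 km.

34340 km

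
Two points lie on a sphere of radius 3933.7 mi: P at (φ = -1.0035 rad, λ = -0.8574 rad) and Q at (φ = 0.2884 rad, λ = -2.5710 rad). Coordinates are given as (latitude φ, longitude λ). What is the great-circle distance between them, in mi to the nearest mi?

7432 mi

With latitudes φ₁ = -57.496°, φ₂ = 16.524° and longitude difference Δλ = -98.182°:
cos c = sin φ₁ sin φ₂ + cos φ₁ cos φ₂ cos Δλ = (-0.8434)(0.2844) + (0.5374)(0.9587)(-0.1423) = -0.31318,
so c = arccos(-0.31318) = 1.88934 rad.
Distance = R·c = 3933.7 × 1.8893 ≈ 7432 mi.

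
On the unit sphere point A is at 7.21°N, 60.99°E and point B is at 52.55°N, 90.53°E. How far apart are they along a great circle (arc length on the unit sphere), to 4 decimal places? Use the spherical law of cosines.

In radians: φ₁ = 0.1258, φ₂ = 0.9172, Δλ = 29.540° = 0.5156 rad.
cos c = sin φ₁ sin φ₂ + cos φ₁ cos φ₂ cos Δλ = (0.1255)(0.7939) + (0.9921)(0.6081)(0.8700) = 0.62448,
so c = arccos(0.62448) = 0.89633 rad.
On the unit sphere the arc length equals the central angle: 0.8963.

0.8963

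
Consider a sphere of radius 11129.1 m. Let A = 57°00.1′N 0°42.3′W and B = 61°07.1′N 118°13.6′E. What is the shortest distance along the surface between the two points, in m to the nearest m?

10221 m

In radians: φ₁ = 0.9949, φ₂ = 1.0667, Δλ = 118.932° = 2.0757 rad.
cos c = sin φ₁ sin φ₂ + cos φ₁ cos φ₂ cos Δλ = (0.8387)(0.8756) + (0.5446)(0.4830)(-0.4838) = 0.60712,
so c = arccos(0.60712) = 0.91837 rad.
Distance = R·c = 11129.1 × 0.9184 ≈ 10221 m.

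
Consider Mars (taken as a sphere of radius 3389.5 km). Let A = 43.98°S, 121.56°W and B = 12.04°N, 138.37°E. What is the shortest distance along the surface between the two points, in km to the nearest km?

In radians: φ₁ = -0.7676, φ₂ = 0.2101, Δλ = -100.070° = -1.7466 rad.
Haversine: a = sin²(Δφ/2) + cos φ₁ cos φ₂ sin²(Δλ/2) = 0.2205 + (0.7196)(0.9780)(0.5874) = 0.63395.
Central angle c = 2·arcsin(√a) = 1.84201 rad.
Distance = R·c = 3389.5 × 1.8420 ≈ 6243 km.

6243 km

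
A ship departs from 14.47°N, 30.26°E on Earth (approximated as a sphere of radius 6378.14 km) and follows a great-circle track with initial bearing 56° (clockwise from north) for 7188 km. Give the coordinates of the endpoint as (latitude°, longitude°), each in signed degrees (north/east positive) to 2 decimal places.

36.60°, 99.11°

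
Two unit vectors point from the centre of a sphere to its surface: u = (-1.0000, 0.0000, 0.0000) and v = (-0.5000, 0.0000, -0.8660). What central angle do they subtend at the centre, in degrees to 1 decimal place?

u·v = 0.5000; |u| = 1.0000, |v| = 1.0000.
cos θ = (u·v)/(|u||v|) = 0.5000, so θ = 60.0°.

60.0°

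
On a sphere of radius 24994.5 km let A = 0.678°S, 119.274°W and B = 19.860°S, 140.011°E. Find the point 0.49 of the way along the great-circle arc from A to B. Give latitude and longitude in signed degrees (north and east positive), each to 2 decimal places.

Central angle δ = 1.7425 rad. Interpolating on the sphere with fraction f = 0.49:
P = [sin((1−f)δ)·A + sin(fδ)·B] / sin δ = 0.7878·A + 0.7650·B in Cartesian coordinates,
giving P = (-0.9365, -0.2247, -0.2692), i.e. latitude -15.62°, longitude -166.50°.

-15.62°, -166.50°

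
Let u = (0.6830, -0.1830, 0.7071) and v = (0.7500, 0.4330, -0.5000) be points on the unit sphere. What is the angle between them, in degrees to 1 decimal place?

u·v = 0.0795; |u| = 1.0000, |v| = 1.0000.
cos θ = (u·v)/(|u||v|) = 0.0795, so θ = 85.4°.

85.4°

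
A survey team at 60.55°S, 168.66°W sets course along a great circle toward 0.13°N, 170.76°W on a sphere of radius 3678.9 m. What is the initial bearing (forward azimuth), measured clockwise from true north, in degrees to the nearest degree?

Δλ = -2.100° = -0.0367 rad.
y = sin Δλ · cos φ₂ = (-0.0366)(1.0000) = -0.0366
x = cos φ₁ sin φ₂ − sin φ₁ cos φ₂ cos Δλ = (0.4917)(0.0023) − (-0.8708)(1.0000)(0.9993) = 0.8713
θ = atan2(y, x) = -2.41°; adding 360° gives 358°.

358°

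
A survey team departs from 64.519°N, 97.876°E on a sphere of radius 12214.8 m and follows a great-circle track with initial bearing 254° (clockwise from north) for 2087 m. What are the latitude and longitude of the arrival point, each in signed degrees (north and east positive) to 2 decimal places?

60.39°, 78.56°

Angular distance δ = d/R = 2087/12214.8 = 0.17086 rad; initial bearing θ = 4.4331 rad.
sin φ₂ = sin φ₁ cos δ + cos φ₁ sin δ cos θ = (0.9027)(0.9854) + (0.4302)(0.1700)(-0.2756) = 0.8694, so φ₂ = 60.39°.
Δλ = atan2(sin θ sin δ cos φ₁, cos δ − sin φ₁ sin φ₂) = atan2(-0.0703, 0.2006) = -19.318°.
λ₂ = 97.876° − 19.318° = 78.56°.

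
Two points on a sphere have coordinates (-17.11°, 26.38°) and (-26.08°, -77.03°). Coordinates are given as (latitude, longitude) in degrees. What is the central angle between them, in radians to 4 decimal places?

In radians: φ₁ = -0.2986, φ₂ = -0.4552, Δλ = -103.410° = -1.8048 rad.
cos c = sin φ₁ sin φ₂ + cos φ₁ cos φ₂ cos Δλ = (-0.2942)(-0.4396) + (0.9557)(0.8982)(-0.2319) = -0.06974,
so c = arccos(-0.06974) = 1.64060 rad.
So the angular separation is 1.6406 rad.

1.6406 rad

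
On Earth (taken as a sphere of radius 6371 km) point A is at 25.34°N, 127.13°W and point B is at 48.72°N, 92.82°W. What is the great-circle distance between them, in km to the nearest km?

In radians: φ₁ = 0.4423, φ₂ = 0.8503, Δλ = 34.310° = 0.5988 rad.
cos c = sin φ₁ sin φ₂ + cos φ₁ cos φ₂ cos Δλ = (0.4280)(0.7515) + (0.9038)(0.6597)(0.8260) = 0.81414,
so c = arccos(0.81414) = 0.61954 rad.
Distance = R·c = 6371 × 0.6195 ≈ 3947 km.

3947 km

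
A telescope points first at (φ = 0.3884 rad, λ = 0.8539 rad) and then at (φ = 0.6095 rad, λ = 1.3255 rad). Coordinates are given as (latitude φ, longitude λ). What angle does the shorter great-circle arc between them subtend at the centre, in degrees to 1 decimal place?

In radians: φ₁ = 0.3884, φ₂ = 0.6095, Δλ = 27.021° = 0.4716 rad.
cos c = sin φ₁ sin φ₂ + cos φ₁ cos φ₂ cos Δλ = (0.3787)(0.5725) + (0.9255)(0.8199)(0.8908) = 0.89282,
so c = arccos(0.89282) = 0.46723 rad.
So the angular separation is 26.8°.

26.8°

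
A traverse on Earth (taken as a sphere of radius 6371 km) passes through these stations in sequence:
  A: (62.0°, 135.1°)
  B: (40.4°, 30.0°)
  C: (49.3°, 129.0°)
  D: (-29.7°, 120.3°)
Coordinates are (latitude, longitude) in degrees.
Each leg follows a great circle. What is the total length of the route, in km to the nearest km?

Leg A→B: central angle 1.0711 rad, distance 6824.3 km.
Leg B→C: central angle 1.1443 rad, distance 7290.4 km.
Leg C→D: central angle 1.3854 rad, distance 8826.7 km.
Total: 6824.3 + 7290.4 + 8826.7 ≈ 22941 km.

22941 km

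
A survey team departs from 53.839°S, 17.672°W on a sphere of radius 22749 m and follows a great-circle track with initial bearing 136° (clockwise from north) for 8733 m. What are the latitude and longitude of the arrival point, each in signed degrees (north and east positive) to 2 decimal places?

-65.17°, 20.61°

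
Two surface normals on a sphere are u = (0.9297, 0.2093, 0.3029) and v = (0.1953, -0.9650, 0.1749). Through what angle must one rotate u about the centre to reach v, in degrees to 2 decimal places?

88.13°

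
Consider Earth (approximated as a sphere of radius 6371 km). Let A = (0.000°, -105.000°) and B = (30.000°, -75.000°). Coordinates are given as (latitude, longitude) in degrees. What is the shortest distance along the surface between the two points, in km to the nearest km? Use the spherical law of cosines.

With latitudes φ₁ = 0.000°, φ₂ = 30.000° and longitude difference Δλ = 30.000°:
cos c = sin φ₁ sin φ₂ + cos φ₁ cos φ₂ cos Δλ = (0.0000)(0.5000) + (1.0000)(0.8660)(0.8660) = 0.75000,
so c = arccos(0.75000) = 0.72273 rad.
Distance = R·c = 6371 × 0.7227 ≈ 4605 km.

4605 km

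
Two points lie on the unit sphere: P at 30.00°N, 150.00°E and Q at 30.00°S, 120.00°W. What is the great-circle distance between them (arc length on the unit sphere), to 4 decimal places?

1.8235

Let φ₁ = 0.5236 rad, φ₂ = -0.5236 rad, and Δλ = 1.5708 rad.
Haversine: a = sin²(Δφ/2) + cos φ₁ cos φ₂ sin²(Δλ/2) = 0.2500 + (0.8660)(0.8660)(0.5000) = 0.62500.
Central angle c = 2·arcsin(√a) = 1.82348 rad.
On the unit sphere the arc length equals the central angle: 1.8235.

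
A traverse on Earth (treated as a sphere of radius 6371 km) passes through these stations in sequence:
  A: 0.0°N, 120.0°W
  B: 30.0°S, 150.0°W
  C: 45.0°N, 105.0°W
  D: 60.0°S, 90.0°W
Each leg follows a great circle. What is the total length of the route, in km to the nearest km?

Leg A→B: central angle 0.7227 rad, distance 4604.5 km.
Leg B→C: central angle 1.4913 rad, distance 9500.8 km.
Leg C→D: central angle 1.8451 rad, distance 11755.1 km.
Total: 4604.5 + 9500.8 + 11755.1 ≈ 25860 km.

25860 km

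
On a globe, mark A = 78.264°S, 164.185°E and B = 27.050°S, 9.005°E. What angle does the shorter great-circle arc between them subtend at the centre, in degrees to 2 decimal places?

73.69°

With latitudes φ₁ = -78.264°, φ₂ = -27.050° and longitude difference Δλ = -155.180°:
Haversine: a = sin²(Δφ/2) + cos φ₁ cos φ₂ sin²(Δλ/2) = 0.1868 + (0.2034)(0.8906)(0.9538) = 0.35958.
Central angle c = 2·arcsin(√a) = 1.28613 rad.
So the angular separation is 73.69°.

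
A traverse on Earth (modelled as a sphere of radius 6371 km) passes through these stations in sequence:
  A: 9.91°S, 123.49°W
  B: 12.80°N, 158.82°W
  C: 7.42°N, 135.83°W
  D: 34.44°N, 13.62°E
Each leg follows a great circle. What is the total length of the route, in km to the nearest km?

21592 km

Leg A→B: central angle 0.7294 rad, distance 4647.1 km.
Leg B→C: central angle 0.4058 rad, distance 2585.3 km.
Leg C→D: central angle 2.2540 rad, distance 14360.0 km.
Total: 4647.1 + 2585.3 + 14360.0 ≈ 21592 km.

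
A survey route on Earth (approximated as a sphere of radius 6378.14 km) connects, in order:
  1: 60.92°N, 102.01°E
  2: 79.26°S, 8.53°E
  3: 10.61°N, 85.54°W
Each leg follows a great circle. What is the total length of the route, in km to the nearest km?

Leg 1→2: central angle 2.6142 rad, distance 16673.8 km.
Leg 2→3: central angle 1.7659 rad, distance 11263.4 km.
Total: 16673.8 + 11263.4 ≈ 27937 km.

27937 km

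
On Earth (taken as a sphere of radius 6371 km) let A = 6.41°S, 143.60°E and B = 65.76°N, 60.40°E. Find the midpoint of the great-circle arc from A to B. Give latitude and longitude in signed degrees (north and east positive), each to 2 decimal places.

35.56°, 122.24°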